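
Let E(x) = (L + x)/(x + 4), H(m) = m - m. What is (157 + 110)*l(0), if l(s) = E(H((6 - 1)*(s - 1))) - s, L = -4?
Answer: -267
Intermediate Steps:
H(m) = 0
E(x) = (-4 + x)/(4 + x) (E(x) = (-4 + x)/(x + 4) = (-4 + x)/(4 + x))
l(s) = -1 - s (l(s) = (-4 + 0)/(4 + 0) - s = -4/4 - s = (¼)*(-4) - s = -1 - s)
(157 + 110)*l(0) = (157 + 110)*(-1 - 1*0) = 267*(-1 + 0) = 267*(-1) = -267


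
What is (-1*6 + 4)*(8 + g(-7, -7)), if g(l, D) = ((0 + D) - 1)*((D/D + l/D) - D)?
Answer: 128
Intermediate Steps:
g(l, D) = (-1 + D)*(1 - D + l/D) (g(l, D) = (D - 1)*((1 + l/D) - D) = (-1 + D)*(1 - D + l/D))
(-1*6 + 4)*(8 + g(-7, -7)) = (-1*6 + 4)*(8 + (-1 - 7 - 1*(-7)² + 2*(-7) - 1*(-7)/(-7))) = (-6 + 4)*(8 + (-1 - 7 - 1*49 - 14 - 1*(-7)*(-⅐))) = -2*(8 + (-1 - 7 - 49 - 14 - 1)) = -2*(8 - 72) = -2*(-64) = 128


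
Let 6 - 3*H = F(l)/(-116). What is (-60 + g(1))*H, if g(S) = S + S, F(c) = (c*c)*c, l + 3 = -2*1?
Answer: -571/6 ≈ -95.167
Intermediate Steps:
l = -5 (l = -3 - 2*1 = -3 - 2 = -5)
F(c) = c**3 (F(c) = c**2*c = c**3)
g(S) = 2*S
H = 571/348 (H = 2 - (-5)**3/(3*(-116)) = 2 - (-125)*(-1)/(3*116) = 2 - 1/3*125/116 = 2 - 125/348 = 571/348 ≈ 1.6408)
(-60 + g(1))*H = (-60 + 2*1)*(571/348) = (-60 + 2)*(571/348) = -58*571/348 = -571/6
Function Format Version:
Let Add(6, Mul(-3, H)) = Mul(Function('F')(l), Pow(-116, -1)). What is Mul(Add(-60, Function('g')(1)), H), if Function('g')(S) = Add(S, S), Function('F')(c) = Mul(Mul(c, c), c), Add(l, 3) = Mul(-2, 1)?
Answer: Rational(-571, 6) ≈ -95.167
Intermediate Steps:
l = -5 (l = Add(-3, Mul(-2, 1)) = Add(-3, -2) = -5)
Function('F')(c) = Pow(c, 3) (Function('F')(c) = Mul(Pow(c, 2), c) = Pow(c, 3))
Function('g')(S) = Mul(2, S)
H = Rational(571, 348) (H = Add(2, Mul(Rational(-1, 3), Mul(Pow(-5, 3), Pow(-116, -1)))) = Add(2, Mul(Rational(-1, 3), Mul(-125, Rational(-1, 116)))) = Add(2, Mul(Rational(-1, 3), Rational(125, 116))) = Add(2, Rational(-125, 348)) = Rational(571, 348) ≈ 1.6408)
Mul(Add(-60, Function('g')(1)), H) = Mul(Add(-60, Mul(2, 1)), Rational(571, 348)) = Mul(Add(-60, 2), Rational(571, 348)) = Mul(-58, Rational(571, 348)) = Rational(-571, 6)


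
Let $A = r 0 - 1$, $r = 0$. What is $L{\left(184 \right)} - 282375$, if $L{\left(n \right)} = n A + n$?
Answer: $-282375$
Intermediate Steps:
$A = -1$ ($A = 0 \cdot 0 - 1 = 0 - 1 = -1$)
$L{\left(n \right)} = 0$ ($L{\left(n \right)} = n \left(-1\right) + n = - n + n = 0$)
$L{\left(184 \right)} - 282375 = 0 - 282375 = -282375$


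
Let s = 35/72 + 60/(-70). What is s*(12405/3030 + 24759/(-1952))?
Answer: 316685809/99364608 ≈ 3.1871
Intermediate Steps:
s = -187/504 (s = 35*(1/72) + 60*(-1/70) = 35/72 - 6/7 = -187/504 ≈ -0.37103)
s*(12405/3030 + 24759/(-1952)) = -187*(12405/3030 + 24759/(-1952))/504 = -187*(12405*(1/3030) + 24759*(-1/1952))/504 = -187*(827/202 - 24759/1952)/504 = -187/504*(-1693507/197152) = 316685809/99364608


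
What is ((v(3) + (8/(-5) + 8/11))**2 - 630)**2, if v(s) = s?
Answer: 3579894827721/9150625 ≈ 3.9122e+5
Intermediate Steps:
((v(3) + (8/(-5) + 8/11))**2 - 630)**2 = ((3 + (8/(-5) + 8/11))**2 - 630)**2 = ((3 + (8*(-1/5) + 8*(1/11)))**2 - 630)**2 = ((3 + (-8/5 + 8/11))**2 - 630)**2 = ((3 - 48/55)**2 - 630)**2 = ((117/55)**2 - 630)**2 = (13689/3025 - 630)**2 = (-1892061/3025)**2 = 3579894827721/9150625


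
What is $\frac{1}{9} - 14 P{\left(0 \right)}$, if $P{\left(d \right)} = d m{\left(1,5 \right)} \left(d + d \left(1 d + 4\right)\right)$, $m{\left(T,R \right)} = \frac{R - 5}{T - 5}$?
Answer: $\frac{1}{9} \approx 0.11111$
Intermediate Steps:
$m{\left(T,R \right)} = \frac{-5 + R}{-5 + T}$
$P{\left(d \right)} = 0$ ($P{\left(d \right)} = d \frac{-5 + 5}{-5 + 1} \left(d + d \left(1 d + 4\right)\right) = d \frac{1}{-4} \cdot 0 \left(d + d \left(d + 4\right)\right) = d \left(\left(- \frac{1}{4}\right) 0\right) \left(d + d \left(4 + d\right)\right) = d 0 \left(d + d \left(4 + d\right)\right) = 0 \left(d + d \left(4 + d\right)\right) = 0$)
$\frac{1}{9} - 14 P{\left(0 \right)} = \frac{1}{9} - 0 = \frac{1}{9} + 0 = \frac{1}{9}$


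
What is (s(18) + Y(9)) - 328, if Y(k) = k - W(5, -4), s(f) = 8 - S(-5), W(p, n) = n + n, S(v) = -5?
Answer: -298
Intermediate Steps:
W(p, n) = 2*n
s(f) = 13 (s(f) = 8 - 1*(-5) = 8 + 5 = 13)
Y(k) = 8 + k (Y(k) = k - 2*(-4) = k - 1*(-8) = k + 8 = 8 + k)
(s(18) + Y(9)) - 328 = (13 + (8 + 9)) - 328 = (13 + 17) - 328 = 30 - 328 = -298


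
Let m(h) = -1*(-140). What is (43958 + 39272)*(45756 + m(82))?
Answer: 3819924080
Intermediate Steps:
m(h) = 140
(43958 + 39272)*(45756 + m(82)) = (43958 + 39272)*(45756 + 140) = 83230*45896 = 3819924080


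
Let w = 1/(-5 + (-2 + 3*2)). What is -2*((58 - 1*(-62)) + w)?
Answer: -238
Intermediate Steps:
w = -1 (w = 1/(-5 + (-2 + 6)) = 1/(-5 + 4) = 1/(-1) = -1)
-2*((58 - 1*(-62)) + w) = -2*((58 - 1*(-62)) - 1) = -2*((58 + 62) - 1) = -2*(120 - 1) = -2*119 = -238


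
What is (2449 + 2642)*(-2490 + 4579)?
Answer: 10635099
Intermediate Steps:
(2449 + 2642)*(-2490 + 4579) = 5091*2089 = 10635099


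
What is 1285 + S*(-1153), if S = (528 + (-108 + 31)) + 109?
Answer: -644395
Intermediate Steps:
S = 560 (S = (528 - 77) + 109 = 451 + 109 = 560)
1285 + S*(-1153) = 1285 + 560*(-1153) = 1285 - 645680 = -644395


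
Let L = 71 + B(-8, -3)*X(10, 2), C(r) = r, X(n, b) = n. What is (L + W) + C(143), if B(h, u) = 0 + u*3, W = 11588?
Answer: 11712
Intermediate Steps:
B(h, u) = 3*u (B(h, u) = 0 + 3*u = 3*u)
L = -19 (L = 71 + (3*(-3))*10 = 71 - 9*10 = 71 - 90 = -19)
(L + W) + C(143) = (-19 + 11588) + 143 = 11569 + 143 = 11712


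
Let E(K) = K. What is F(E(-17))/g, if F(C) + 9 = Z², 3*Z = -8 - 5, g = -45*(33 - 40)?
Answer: 88/2835 ≈ 0.031041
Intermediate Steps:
g = 315 (g = -45*(-7) = 315)
Z = -13/3 (Z = (-8 - 5)/3 = (⅓)*(-13) = -13/3 ≈ -4.3333)
F(C) = 88/9 (F(C) = -9 + (-13/3)² = -9 + 169/9 = 88/9)
F(E(-17))/g = (88/9)/315 = (88/9)*(1/315) = 88/2835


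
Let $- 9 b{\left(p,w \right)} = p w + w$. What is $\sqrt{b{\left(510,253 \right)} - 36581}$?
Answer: $\frac{4 i \sqrt{28657}}{3} \approx 225.71 i$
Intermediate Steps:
$b{\left(p,w \right)} = - \frac{w}{9} - \frac{p w}{9}$ ($b{\left(p,w \right)} = - \frac{p w + w}{9} = - \frac{w + p w}{9} = - \frac{w}{9} - \frac{p w}{9}$)
$\sqrt{b{\left(510,253 \right)} - 36581} = \sqrt{\left(- \frac{1}{9}\right) 253 \left(1 + 510\right) - 36581} = \sqrt{\left(- \frac{1}{9}\right) 253 \cdot 511 - 36581} = \sqrt{- \frac{129283}{9} - 36581} = \sqrt{- \frac{458512}{9}} = \frac{4 i \sqrt{28657}}{3}$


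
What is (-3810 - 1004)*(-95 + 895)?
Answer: -3851200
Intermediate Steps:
(-3810 - 1004)*(-95 + 895) = -4814*800 = -3851200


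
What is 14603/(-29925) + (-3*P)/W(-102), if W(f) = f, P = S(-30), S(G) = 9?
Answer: -227177/1017450 ≈ -0.22328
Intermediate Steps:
P = 9
14603/(-29925) + (-3*P)/W(-102) = 14603/(-29925) - 3*9/(-102) = 14603*(-1/29925) - 27*(-1/102) = -14603/29925 + 9/34 = -227177/1017450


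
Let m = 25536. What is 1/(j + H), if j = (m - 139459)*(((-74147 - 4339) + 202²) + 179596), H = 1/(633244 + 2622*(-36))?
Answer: -538852/8711765031501943 ≈ -6.1853e-11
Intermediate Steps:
H = 1/538852 (H = 1/(633244 - 94392) = 1/538852 ≈ 1.8558e-6)
j = -16167268622 (j = (25536 - 139459)*(((-74147 - 4339) + 202²) + 179596) = -113923*((-78486 + 40804) + 179596) = -113923*(-37682 + 179596) = -113923*141914 = -16167268622)
1/(j + H) = 1/(-16167268622 + 1/538852) = 1/(-8711765031501943/538852) = -538852/8711765031501943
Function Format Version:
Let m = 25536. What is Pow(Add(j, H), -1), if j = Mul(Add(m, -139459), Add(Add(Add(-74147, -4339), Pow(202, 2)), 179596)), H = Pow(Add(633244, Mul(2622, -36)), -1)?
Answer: Rational(-538852, 8711765031501943) ≈ -6.1853e-11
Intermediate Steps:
H = Rational(1, 538852) (H = Pow(Add(633244, -94392), -1) = Pow(538852, -1) = Rational(1, 538852) ≈ 1.8558e-6)
j = -16167268622 (j = Mul(Add(25536, -139459), Add(Add(Add(-74147, -4339), Pow(202, 2)), 179596)) = Mul(-113923, Add(Add(-78486, 40804), 179596)) = Mul(-113923, Add(-37682, 179596)) = Mul(-113923, 141914) = -16167268622)
Pow(Add(j, H), -1) = Pow(Add(-16167268622, Rational(1, 538852)), -1) = Pow(Rational(-8711765031501943, 538852), -1) = Rational(-538852, 8711765031501943)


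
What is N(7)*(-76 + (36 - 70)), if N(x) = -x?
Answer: 770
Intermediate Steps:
N(7)*(-76 + (36 - 70)) = (-1*7)*(-76 + (36 - 70)) = -7*(-76 - 34) = -7*(-110) = 770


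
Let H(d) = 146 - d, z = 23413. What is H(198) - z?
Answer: -23465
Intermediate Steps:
H(198) - z = (146 - 1*198) - 1*23413 = (146 - 198) - 23413 = -52 - 23413 = -23465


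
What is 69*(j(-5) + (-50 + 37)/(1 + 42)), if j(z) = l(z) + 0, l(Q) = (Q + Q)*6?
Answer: -178917/43 ≈ -4160.9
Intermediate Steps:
l(Q) = 12*Q (l(Q) = (2*Q)*6 = 12*Q)
j(z) = 12*z (j(z) = 12*z + 0 = 12*z)
69*(j(-5) + (-50 + 37)/(1 + 42)) = 69*(12*(-5) + (-50 + 37)/(1 + 42)) = 69*(-60 - 13/43) = 69*(-2593/43) = -178917/43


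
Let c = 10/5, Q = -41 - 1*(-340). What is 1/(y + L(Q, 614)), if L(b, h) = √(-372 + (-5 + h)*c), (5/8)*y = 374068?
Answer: 7481360/4477659785393 - 75*√94/8955319570786 ≈ 1.6707e-6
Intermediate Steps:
y = 2992544/5 (y = (8/5)*374068 = 2992544/5 ≈ 5.9851e+5)
Q = 299 (Q = -41 + 340 = 299)
c = 2 (c = 10*(⅕) = 2)
L(b, h) = √(-382 + 2*h) (L(b, h) = √(-372 + (-5 + h)*2) = √(-372 + (-10 + 2*h)) = √(-382 + 2*h))
1/(y + L(Q, 614)) = 1/(2992544/5 + √(-382 + 2*614)) = 1/(2992544/5 + √(-382 + 1228)) = 1/(2992544/5 + √846) = 1/(2992544/5 + 3*√94)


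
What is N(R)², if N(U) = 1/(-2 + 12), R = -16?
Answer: 1/100 ≈ 0.010000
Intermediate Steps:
N(U) = ⅒ (N(U) = 1/10 = ⅒)
N(R)² = (⅒)² = 1/100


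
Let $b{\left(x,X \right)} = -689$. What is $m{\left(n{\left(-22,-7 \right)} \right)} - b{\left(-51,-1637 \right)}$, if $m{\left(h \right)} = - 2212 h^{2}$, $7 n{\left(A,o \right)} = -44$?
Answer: $- \frac{606953}{7} \approx -86708.0$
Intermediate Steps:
$n{\left(A,o \right)} = - \frac{44}{7}$ ($n{\left(A,o \right)} = \frac{1}{7} \left(-44\right) = - \frac{44}{7}$)
$m{\left(n{\left(-22,-7 \right)} \right)} - b{\left(-51,-1637 \right)} = - 2212 \left(- \frac{44}{7}\right)^{2} - -689 = \left(-2212\right) \frac{1936}{49} + 689 = - \frac{611776}{7} + 689 = - \frac{606953}{7}$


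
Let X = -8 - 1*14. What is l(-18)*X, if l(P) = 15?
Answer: -330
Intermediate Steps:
X = -22 (X = -8 - 14 = -22)
l(-18)*X = 15*(-22) = -330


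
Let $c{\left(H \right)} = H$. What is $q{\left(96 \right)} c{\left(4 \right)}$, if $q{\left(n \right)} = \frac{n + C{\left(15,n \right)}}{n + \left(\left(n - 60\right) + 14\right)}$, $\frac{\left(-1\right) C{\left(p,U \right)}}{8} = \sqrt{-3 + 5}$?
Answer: $\frac{192}{73} - \frac{16 \sqrt{2}}{73} \approx 2.3202$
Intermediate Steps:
$C{\left(p,U \right)} = - 8 \sqrt{2}$ ($C{\left(p,U \right)} = - 8 \sqrt{-3 + 5} = - 8 \sqrt{2}$)
$q{\left(n \right)} = \frac{n - 8 \sqrt{2}}{-46 + 2 n}$ ($q{\left(n \right)} = \frac{n - 8 \sqrt{2}}{n + \left(\left(n - 60\right) + 14\right)} = \frac{n - 8 \sqrt{2}}{n + \left(\left(-60 + n\right) + 14\right)} = \frac{n - 8 \sqrt{2}}{n + \left(-46 + n\right)} = \frac{n - 8 \sqrt{2}}{-46 + 2 n}$)
$q{\left(96 \right)} c{\left(4 \right)} = \frac{96 - 8 \sqrt{2}}{2 \left(-23 + 96\right)} 4 = \frac{96 - 8 \sqrt{2}}{2 \cdot 73} \cdot 4 = \frac{1}{2} \cdot \frac{1}{73} \left(96 - 8 \sqrt{2}\right) 4 = \left(\frac{48}{73} - \frac{4 \sqrt{2}}{73}\right) 4 = \frac{192}{73} - \frac{16 \sqrt{2}}{73}$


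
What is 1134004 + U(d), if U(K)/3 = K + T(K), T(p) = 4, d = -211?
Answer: 1133383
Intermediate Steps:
U(K) = 12 + 3*K (U(K) = 3*(K + 4) = 3*(4 + K) = 12 + 3*K)
1134004 + U(d) = 1134004 + (12 + 3*(-211)) = 1134004 + (12 - 633) = 1134004 - 621 = 1133383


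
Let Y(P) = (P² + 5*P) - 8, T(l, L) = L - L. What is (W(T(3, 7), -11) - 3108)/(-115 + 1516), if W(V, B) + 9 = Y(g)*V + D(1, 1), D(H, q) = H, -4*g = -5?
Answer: -3116/1401 ≈ -2.2241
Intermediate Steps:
g = 5/4 (g = -¼*(-5) = 5/4 ≈ 1.2500)
T(l, L) = 0
Y(P) = -8 + P² + 5*P
W(V, B) = -8 - 3*V/16 (W(V, B) = -9 + ((-8 + (5/4)² + 5*(5/4))*V + 1) = -9 + ((-8 + 25/16 + 25/4)*V + 1) = -9 + (-3*V/16 + 1) = -9 + (1 - 3*V/16) = -8 - 3*V/16)
(W(T(3, 7), -11) - 3108)/(-115 + 1516) = ((-8 - 3/16*0) - 3108)/(-115 + 1516) = ((-8 + 0) - 3108)/1401 = (-8 - 3108)*(1/1401) = -3116*1/1401 = -3116/1401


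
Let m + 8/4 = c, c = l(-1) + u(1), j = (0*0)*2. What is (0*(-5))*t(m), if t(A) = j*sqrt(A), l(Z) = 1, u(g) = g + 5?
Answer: 0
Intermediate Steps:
u(g) = 5 + g
j = 0 (j = 0*2 = 0)
c = 7 (c = 1 + (5 + 1) = 1 + 6 = 7)
m = 5 (m = -2 + 7 = 5)
t(A) = 0 (t(A) = 0*sqrt(A) = 0)
(0*(-5))*t(m) = (0*(-5))*0 = 0*0 = 0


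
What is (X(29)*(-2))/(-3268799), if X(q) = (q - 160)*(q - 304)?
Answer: 72050/3268799 ≈ 0.022042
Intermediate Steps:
X(q) = (-304 + q)*(-160 + q) (X(q) = (-160 + q)*(-304 + q) = (-304 + q)*(-160 + q))
(X(29)*(-2))/(-3268799) = ((48640 + 29**2 - 464*29)*(-2))/(-3268799) = ((48640 + 841 - 13456)*(-2))*(-1/3268799) = (36025*(-2))*(-1/3268799) = -72050*(-1/3268799) = 72050/3268799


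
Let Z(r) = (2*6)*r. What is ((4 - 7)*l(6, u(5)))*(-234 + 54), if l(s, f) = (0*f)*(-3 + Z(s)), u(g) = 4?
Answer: 0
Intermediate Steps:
Z(r) = 12*r
l(s, f) = 0 (l(s, f) = (0*f)*(-3 + 12*s) = 0*(-3 + 12*s) = 0)
((4 - 7)*l(6, u(5)))*(-234 + 54) = ((4 - 7)*0)*(-234 + 54) = -3*0*(-180) = 0*(-180) = 0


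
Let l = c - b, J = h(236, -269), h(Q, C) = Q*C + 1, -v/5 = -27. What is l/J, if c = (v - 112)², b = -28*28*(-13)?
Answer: 3221/21161 ≈ 0.15221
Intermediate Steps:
v = 135 (v = -5*(-27) = 135)
b = 10192 (b = -784*(-13) = 10192)
c = 529 (c = (135 - 112)² = 23² = 529)
h(Q, C) = 1 + C*Q (h(Q, C) = C*Q + 1 = 1 + C*Q)
J = -63483 (J = 1 - 269*236 = 1 - 63484 = -63483)
l = -9663 (l = 529 - 1*10192 = 529 - 10192 = -9663)
l/J = -9663/(-63483) = -9663*(-1/63483) = 3221/21161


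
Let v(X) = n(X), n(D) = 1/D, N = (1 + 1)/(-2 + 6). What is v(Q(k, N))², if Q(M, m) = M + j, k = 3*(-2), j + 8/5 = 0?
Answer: 25/1444 ≈ 0.017313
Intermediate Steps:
j = -8/5 (j = -8/5 + 0 = -8/5 ≈ -1.6000)
k = -6
N = ½ (N = 2/4 = 2*(¼) = ½ ≈ 0.50000)
Q(M, m) = -8/5 + M (Q(M, m) = M - 8/5 = -8/5 + M)
n(D) = 1/D
v(X) = 1/X
v(Q(k, N))² = (1/(-8/5 - 6))² = (1/(-38/5))² = (-5/38)² = 25/1444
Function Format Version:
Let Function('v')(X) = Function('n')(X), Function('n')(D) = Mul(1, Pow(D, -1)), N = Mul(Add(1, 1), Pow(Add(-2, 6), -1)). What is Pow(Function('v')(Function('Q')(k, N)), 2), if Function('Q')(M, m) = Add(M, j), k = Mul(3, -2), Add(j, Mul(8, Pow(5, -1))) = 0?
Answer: Rational(25, 1444) ≈ 0.017313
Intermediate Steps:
j = Rational(-8, 5) (j = Add(Rational(-8, 5), 0) = Rational(-8, 5) ≈ -1.6000)
k = -6
N = Rational(1, 2) (N = Mul(2, Pow(4, -1)) = Mul(2, Rational(1, 4)) = Rational(1, 2) ≈ 0.50000)
Function('Q')(M, m) = Add(Rational(-8, 5), M) (Function('Q')(M, m) = Add(M, Rational(-8, 5)) = Add(Rational(-8, 5), M))
Function('n')(D) = Pow(D, -1)
Function('v')(X) = Pow(X, -1)
Pow(Function('v')(Function('Q')(k, N)), 2) = Pow(Pow(Add(Rational(-8, 5), -6), -1), 2) = Pow(Pow(Rational(-38, 5), -1), 2) = Pow(Rational(-5, 38), 2) = Rational(25, 1444)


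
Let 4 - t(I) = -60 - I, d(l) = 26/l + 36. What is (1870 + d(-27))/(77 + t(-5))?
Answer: 12859/918 ≈ 14.008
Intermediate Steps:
d(l) = 36 + 26/l
t(I) = 64 + I (t(I) = 4 - (-60 - I) = 4 + (60 + I) = 64 + I)
(1870 + d(-27))/(77 + t(-5)) = (1870 + (36 + 26/(-27)))/(77 + (64 - 5)) = (1870 + (36 + 26*(-1/27)))/(77 + 59) = (1870 + (36 - 26/27))/136 = (1870 + 946/27)*(1/136) = (51436/27)*(1/136) = 12859/918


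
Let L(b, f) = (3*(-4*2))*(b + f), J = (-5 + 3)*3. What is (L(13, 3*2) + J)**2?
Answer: 213444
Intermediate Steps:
J = -6 (J = -2*3 = -6)
L(b, f) = -24*b - 24*f (L(b, f) = (3*(-8))*(b + f) = -24*(b + f) = -24*b - 24*f)
(L(13, 3*2) + J)**2 = ((-24*13 - 72*2) - 6)**2 = ((-312 - 24*6) - 6)**2 = ((-312 - 144) - 6)**2 = (-456 - 6)**2 = (-462)**2 = 213444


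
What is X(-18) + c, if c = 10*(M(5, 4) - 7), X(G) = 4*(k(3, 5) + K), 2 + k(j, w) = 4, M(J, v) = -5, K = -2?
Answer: -120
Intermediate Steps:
k(j, w) = 2 (k(j, w) = -2 + 4 = 2)
X(G) = 0 (X(G) = 4*(2 - 2) = 4*0 = 0)
c = -120 (c = 10*(-5 - 7) = 10*(-12) = -120)
X(-18) + c = 0 - 120 = -120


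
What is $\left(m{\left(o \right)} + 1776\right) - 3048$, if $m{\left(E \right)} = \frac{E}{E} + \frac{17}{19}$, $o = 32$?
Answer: $- \frac{24132}{19} \approx -1270.1$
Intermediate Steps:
$m{\left(E \right)} = \frac{36}{19}$ ($m{\left(E \right)} = 1 + 17 \cdot \frac{1}{19} = 1 + \frac{17}{19} = \frac{36}{19}$)
$\left(m{\left(o \right)} + 1776\right) - 3048 = \left(\frac{36}{19} + 1776\right) - 3048 = \frac{33780}{19} - 3048 = - \frac{24132}{19}$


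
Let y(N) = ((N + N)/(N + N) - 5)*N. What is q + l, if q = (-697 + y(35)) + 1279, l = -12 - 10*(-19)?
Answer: 620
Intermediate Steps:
y(N) = -4*N (y(N) = ((2*N)/((2*N)) - 5)*N = ((2*N)*(1/(2*N)) - 5)*N = (1 - 5)*N = -4*N)
l = 178 (l = -12 + 190 = 178)
q = 442 (q = (-697 - 4*35) + 1279 = (-697 - 140) + 1279 = -837 + 1279 = 442)
q + l = 442 + 178 = 620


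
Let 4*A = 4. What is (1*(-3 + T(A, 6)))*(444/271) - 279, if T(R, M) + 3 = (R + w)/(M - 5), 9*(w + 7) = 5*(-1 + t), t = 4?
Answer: -80197/271 ≈ -295.93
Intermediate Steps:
A = 1 (A = (¼)*4 = 1)
w = -16/3 (w = -7 + (5*(-1 + 4))/9 = -7 + (5*3)/9 = -7 + (⅑)*15 = -7 + 5/3 = -16/3 ≈ -5.3333)
T(R, M) = -3 + (-16/3 + R)/(-5 + M) (T(R, M) = -3 + (R - 16/3)/(M - 5) = -3 + (-16/3 + R)/(-5 + M))
(1*(-3 + T(A, 6)))*(444/271) - 279 = (1*(-3 + (29/3 + 1 - 3*6)/(-5 + 6)))*(444/271) - 279 = (1*(-3 + (29/3 + 1 - 18)/1))*(444*(1/271)) - 279 = (1*(-3 + 1*(-22/3)))*(444/271) - 279 = (1*(-3 - 22/3))*(444/271) - 279 = (1*(-31/3))*(444/271) - 279 = -31/3*444/271 - 279 = -4588/271 - 279 = -80197/271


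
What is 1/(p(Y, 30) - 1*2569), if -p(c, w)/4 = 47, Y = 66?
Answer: -1/2757 ≈ -0.00036271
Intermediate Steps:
p(c, w) = -188 (p(c, w) = -4*47 = -188)
1/(p(Y, 30) - 1*2569) = 1/(-188 - 1*2569) = 1/(-188 - 2569) = 1/(-2757) = -1/2757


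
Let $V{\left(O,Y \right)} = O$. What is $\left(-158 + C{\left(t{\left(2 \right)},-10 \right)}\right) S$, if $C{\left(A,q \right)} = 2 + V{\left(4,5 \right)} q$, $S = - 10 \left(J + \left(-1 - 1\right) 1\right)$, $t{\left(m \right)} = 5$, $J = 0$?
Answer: $-3920$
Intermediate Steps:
$S = 20$ ($S = - 10 \left(0 + \left(-1 - 1\right) 1\right) = - 10 \left(0 - 2\right) = \left(-10\right) \left(-2\right) = 20$)
$C{\left(A,q \right)} = 2 + 4 q$
$\left(-158 + C{\left(t{\left(2 \right)},-10 \right)}\right) S = \left(-158 + \left(2 + 4 \left(-10\right)\right)\right) 20 = \left(-158 + \left(2 - 40\right)\right) 20 = \left(-158 - 38\right) 20 = \left(-196\right) 20 = -3920$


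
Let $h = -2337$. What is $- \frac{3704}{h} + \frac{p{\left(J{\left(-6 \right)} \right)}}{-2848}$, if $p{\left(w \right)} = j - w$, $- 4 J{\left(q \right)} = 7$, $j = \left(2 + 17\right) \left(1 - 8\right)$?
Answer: $\frac{43422893}{26623104} \approx 1.631$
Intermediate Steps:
$j = -133$ ($j = 19 \left(-7\right) = -133$)
$J{\left(q \right)} = - \frac{7}{4}$ ($J{\left(q \right)} = \left(- \frac{1}{4}\right) 7 = - \frac{7}{4}$)
$p{\left(w \right)} = -133 - w$
$- \frac{3704}{h} + \frac{p{\left(J{\left(-6 \right)} \right)}}{-2848} = - \frac{3704}{-2337} + \frac{-133 - - \frac{7}{4}}{-2848} = \left(-3704\right) \left(- \frac{1}{2337}\right) + \left(-133 + \frac{7}{4}\right) \left(- \frac{1}{2848}\right) = \frac{3704}{2337} - - \frac{525}{11392} = \frac{3704}{2337} + \frac{525}{11392} = \frac{43422893}{26623104}$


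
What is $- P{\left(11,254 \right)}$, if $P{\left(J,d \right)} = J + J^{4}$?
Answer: $-14652$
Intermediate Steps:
$- P{\left(11,254 \right)} = - (11 + 11^{4}) = - (11 + 14641) = \left(-1\right) 14652 = -14652$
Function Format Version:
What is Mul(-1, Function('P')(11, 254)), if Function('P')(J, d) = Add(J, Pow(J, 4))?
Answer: -14652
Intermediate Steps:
Mul(-1, Function('P')(11, 254)) = Mul(-1, Add(11, Pow(11, 4))) = Mul(-1, Add(11, 14641)) = Mul(-1, 14652) = -14652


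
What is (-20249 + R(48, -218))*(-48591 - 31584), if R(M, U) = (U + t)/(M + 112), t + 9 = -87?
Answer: 25977934695/16 ≈ 1.6236e+9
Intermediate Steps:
t = -96 (t = -9 - 87 = -96)
R(M, U) = (-96 + U)/(112 + M) (R(M, U) = (U - 96)/(M + 112) = (-96 + U)/(112 + M))
(-20249 + R(48, -218))*(-48591 - 31584) = (-20249 + (-96 - 218)/(112 + 48))*(-48591 - 31584) = (-20249 - 314/160)*(-80175) = (-20249 + (1/160)*(-314))*(-80175) = (-20249 - 157/80)*(-80175) = -1620077/80*(-80175) = 25977934695/16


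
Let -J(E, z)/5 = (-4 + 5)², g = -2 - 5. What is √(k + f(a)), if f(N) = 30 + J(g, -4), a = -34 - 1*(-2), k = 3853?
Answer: √3878 ≈ 62.274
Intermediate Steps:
g = -7
J(E, z) = -5 (J(E, z) = -5*(-4 + 5)² = -5*1² = -5*1 = -5)
a = -32 (a = -34 + 2 = -32)
f(N) = 25 (f(N) = 30 - 5 = 25)
√(k + f(a)) = √(3853 + 25) = √3878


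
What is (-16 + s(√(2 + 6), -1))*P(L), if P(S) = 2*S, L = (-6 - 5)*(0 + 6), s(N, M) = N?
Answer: 2112 - 264*√2 ≈ 1738.6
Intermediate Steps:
L = -66 (L = -11*6 = -66)
(-16 + s(√(2 + 6), -1))*P(L) = (-16 + √(2 + 6))*(2*(-66)) = (-16 + √8)*(-132) = (-16 + 2*√2)*(-132) = 2112 - 264*√2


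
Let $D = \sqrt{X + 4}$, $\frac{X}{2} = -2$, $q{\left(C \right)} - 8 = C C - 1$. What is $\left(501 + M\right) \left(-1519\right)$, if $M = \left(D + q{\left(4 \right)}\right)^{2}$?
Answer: $-1564570$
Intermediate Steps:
$q{\left(C \right)} = 7 + C^{2}$ ($q{\left(C \right)} = 8 + \left(C C - 1\right) = 8 + \left(C^{2} - 1\right) = 8 + \left(-1 + C^{2}\right) = 7 + C^{2}$)
$X = -4$ ($X = 2 \left(-2\right) = -4$)
$D = 0$ ($D = \sqrt{-4 + 4} = \sqrt{0} = 0$)
$M = 529$ ($M = \left(0 + \left(7 + 4^{2}\right)\right)^{2} = \left(0 + \left(7 + 16\right)\right)^{2} = \left(0 + 23\right)^{2} = 23^{2} = 529$)
$\left(501 + M\right) \left(-1519\right) = \left(501 + 529\right) \left(-1519\right) = 1030 \left(-1519\right) = -1564570$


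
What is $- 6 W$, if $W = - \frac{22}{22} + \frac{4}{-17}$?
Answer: $\frac{126}{17} \approx 7.4118$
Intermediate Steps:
$W = - \frac{21}{17}$ ($W = \left(-22\right) \frac{1}{22} + 4 \left(- \frac{1}{17}\right) = -1 - \frac{4}{17} = - \frac{21}{17} \approx -1.2353$)
$- 6 W = \left(-6\right) \left(- \frac{21}{17}\right) = \frac{126}{17}$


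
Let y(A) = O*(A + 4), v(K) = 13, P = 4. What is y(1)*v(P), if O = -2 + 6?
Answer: 260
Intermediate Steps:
O = 4
y(A) = 16 + 4*A (y(A) = 4*(A + 4) = 4*(4 + A) = 16 + 4*A)
y(1)*v(P) = (16 + 4*1)*13 = (16 + 4)*13 = 20*13 = 260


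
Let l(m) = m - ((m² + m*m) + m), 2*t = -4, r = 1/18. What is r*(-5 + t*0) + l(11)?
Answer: -4361/18 ≈ -242.28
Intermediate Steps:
r = 1/18 ≈ 0.055556
t = -2 (t = (½)*(-4) = -2)
l(m) = -2*m² (l(m) = m - ((m² + m²) + m) = m - (2*m² + m) = m - (m + 2*m²) = m + (-m - 2*m²) = -2*m²)
r*(-5 + t*0) + l(11) = (-5 - 2*0)/18 - 2*11² = (-5 + 0)/18 - 2*121 = (1/18)*(-5) - 242 = -5/18 - 242 = -4361/18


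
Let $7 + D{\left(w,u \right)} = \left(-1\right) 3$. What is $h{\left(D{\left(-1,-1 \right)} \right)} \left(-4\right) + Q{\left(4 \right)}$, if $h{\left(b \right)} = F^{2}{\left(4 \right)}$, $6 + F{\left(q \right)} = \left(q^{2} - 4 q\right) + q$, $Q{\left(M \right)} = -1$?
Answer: $-17$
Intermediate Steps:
$D{\left(w,u \right)} = -10$ ($D{\left(w,u \right)} = -7 - 3 = -10$)
$F{\left(q \right)} = -6 + q^{2} - 3 q$ ($F{\left(q \right)} = -6 + \left(\left(q^{2} - 4 q\right) + q\right) = -6 + \left(q^{2} - 3 q\right) = -6 + q^{2} - 3 q$)
$h{\left(b \right)} = 4$ ($h{\left(b \right)} = \left(-6 + 4^{2} - 12\right)^{2} = \left(-6 + 16 - 12\right)^{2} = \left(-2\right)^{2} = 4$)
$h{\left(D{\left(-1,-1 \right)} \right)} \left(-4\right) + Q{\left(4 \right)} = 4 \left(-4\right) - 1 = -16 - 1 = -17$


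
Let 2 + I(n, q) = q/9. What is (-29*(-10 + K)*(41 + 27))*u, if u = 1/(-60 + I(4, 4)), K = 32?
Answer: 195228/277 ≈ 704.79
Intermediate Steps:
I(n, q) = -2 + q/9
u = -9/554 (u = 1/(-60 + (-2 + (⅑)*4)) = 1/(-60 + (-2 + 4/9)) = 1/(-60 - 14/9) = 1/(-554/9) = -9/554 ≈ -0.016245)
(-29*(-10 + K)*(41 + 27))*u = -29*(-10 + 32)*(41 + 27)*(-9/554) = -638*68*(-9/554) = -29*1496*(-9/554) = -43384*(-9/554) = 195228/277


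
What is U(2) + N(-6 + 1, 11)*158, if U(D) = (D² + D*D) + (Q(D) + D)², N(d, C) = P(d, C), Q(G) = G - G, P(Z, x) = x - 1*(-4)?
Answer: 2382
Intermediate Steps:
P(Z, x) = 4 + x (P(Z, x) = x + 4 = 4 + x)
Q(G) = 0
N(d, C) = 4 + C
U(D) = 3*D² (U(D) = (D² + D*D) + (0 + D)² = (D² + D²) + D² = 2*D² + D² = 3*D²)
U(2) + N(-6 + 1, 11)*158 = 3*2² + (4 + 11)*158 = 3*4 + 15*158 = 12 + 2370 = 2382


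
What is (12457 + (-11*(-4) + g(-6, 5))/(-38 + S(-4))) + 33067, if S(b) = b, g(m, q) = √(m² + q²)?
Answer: 955982/21 - √61/42 ≈ 45523.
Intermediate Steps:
(12457 + (-11*(-4) + g(-6, 5))/(-38 + S(-4))) + 33067 = (12457 + (-11*(-4) + √((-6)² + 5²))/(-38 - 4)) + 33067 = (12457 + (44 + √(36 + 25))/(-42)) + 33067 = (12457 - (44 + √61)/42) + 33067 = (12457 + (-22/21 - √61/42)) + 33067 = (261575/21 - √61/42) + 33067 = 955982/21 - √61/42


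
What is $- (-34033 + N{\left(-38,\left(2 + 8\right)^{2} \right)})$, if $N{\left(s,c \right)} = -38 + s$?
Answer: $34109$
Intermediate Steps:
$- (-34033 + N{\left(-38,\left(2 + 8\right)^{2} \right)}) = - (-34033 - 76) = \left(-1\right) \left(-34109\right) = 34109$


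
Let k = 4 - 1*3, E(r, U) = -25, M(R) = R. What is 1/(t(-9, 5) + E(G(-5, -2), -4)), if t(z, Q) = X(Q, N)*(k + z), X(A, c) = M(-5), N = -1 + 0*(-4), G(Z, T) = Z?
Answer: 1/15 ≈ 0.066667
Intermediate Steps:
N = -1 (N = -1 + 0 = -1)
X(A, c) = -5
k = 1 (k = 4 - 3 = 1)
t(z, Q) = -5 - 5*z (t(z, Q) = -5*(1 + z) = -5 - 5*z)
1/(t(-9, 5) + E(G(-5, -2), -4)) = 1/((-5 - 5*(-9)) - 25) = 1/((-5 + 45) - 25) = 1/(40 - 25) = 1/15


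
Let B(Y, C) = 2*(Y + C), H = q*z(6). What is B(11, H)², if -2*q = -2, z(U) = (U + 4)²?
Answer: 49284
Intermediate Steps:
z(U) = (4 + U)²
q = 1 (q = -½*(-2) = 1)
H = 100 (H = 1*(4 + 6)² = 1*10² = 1*100 = 100)
B(Y, C) = 2*C + 2*Y (B(Y, C) = 2*(C + Y) = 2*C + 2*Y)
B(11, H)² = (2*100 + 2*11)² = (200 + 22)² = 222² = 49284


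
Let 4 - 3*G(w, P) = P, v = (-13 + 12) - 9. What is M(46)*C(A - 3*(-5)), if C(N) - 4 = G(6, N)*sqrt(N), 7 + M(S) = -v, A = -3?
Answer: 12 - 16*sqrt(3) ≈ -15.713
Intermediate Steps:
v = -10 (v = -1 - 9 = -10)
G(w, P) = 4/3 - P/3
M(S) = 3 (M(S) = -7 - 1*(-10) = -7 + 10 = 3)
C(N) = 4 + sqrt(N)*(4/3 - N/3) (C(N) = 4 + (4/3 - N/3)*sqrt(N) = 4 + sqrt(N)*(4/3 - N/3))
M(46)*C(A - 3*(-5)) = 3*(4 + sqrt(-3 - 3*(-5))*(4 - (-3 - 3*(-5)))/3) = 3*(4 + sqrt(-3 + 15)*(4 - (-3 + 15))/3) = 3*(4 + sqrt(12)*(4 - 1*12)/3) = 3*(4 + (2*sqrt(3))*(4 - 12)/3) = 3*(4 + (1/3)*(2*sqrt(3))*(-8)) = 3*(4 - 16*sqrt(3)/3) = 12 - 16*sqrt(3)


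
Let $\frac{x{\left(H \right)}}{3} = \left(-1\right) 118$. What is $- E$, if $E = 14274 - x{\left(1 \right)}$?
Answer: $-14628$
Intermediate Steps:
$x{\left(H \right)} = -354$ ($x{\left(H \right)} = 3 \left(\left(-1\right) 118\right) = 3 \left(-118\right) = -354$)
$E = 14628$ ($E = 14274 - -354 = 14274 + 354 = 14628$)
$- E = \left(-1\right) 14628 = -14628$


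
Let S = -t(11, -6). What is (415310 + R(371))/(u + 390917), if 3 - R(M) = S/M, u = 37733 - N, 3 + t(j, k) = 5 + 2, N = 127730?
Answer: 154081127/111641320 ≈ 1.3801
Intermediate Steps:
t(j, k) = 4 (t(j, k) = -3 + (5 + 2) = -3 + 7 = 4)
S = -4 (S = -1*4 = -4)
u = -89997 (u = 37733 - 1*127730 = 37733 - 127730 = -89997)
R(M) = 3 + 4/M (R(M) = 3 - (-4)/M = 3 + 4/M)
(415310 + R(371))/(u + 390917) = (415310 + (3 + 4/371))/(-89997 + 390917) = (415310 + (3 + 4*(1/371)))/300920 = (415310 + (3 + 4/371))*(1/300920) = (415310 + 1117/371)*(1/300920) = (154081127/371)*(1/300920) = 154081127/111641320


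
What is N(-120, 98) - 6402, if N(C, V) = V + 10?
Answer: -6294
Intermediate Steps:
N(C, V) = 10 + V
N(-120, 98) - 6402 = (10 + 98) - 6402 = 108 - 6402 = -6294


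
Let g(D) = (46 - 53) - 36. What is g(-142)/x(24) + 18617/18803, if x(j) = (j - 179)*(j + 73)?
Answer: 280715124/282703105 ≈ 0.99297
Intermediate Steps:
g(D) = -43 (g(D) = -7 - 36 = -43)
x(j) = (-179 + j)*(73 + j)
g(-142)/x(24) + 18617/18803 = -43/(-13067 + 24**2 - 106*24) + 18617/18803 = -43/(-13067 + 576 - 2544) + 18617*(1/18803) = -43/(-15035) + 18617/18803 = -43*(-1/15035) + 18617/18803 = 43/15035 + 18617/18803 = 280715124/282703105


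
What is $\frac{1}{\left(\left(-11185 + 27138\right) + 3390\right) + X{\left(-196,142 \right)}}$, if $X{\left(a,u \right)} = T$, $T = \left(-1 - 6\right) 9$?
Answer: $\frac{1}{19280} \approx 5.1867 \cdot 10^{-5}$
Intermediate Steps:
$T = -63$ ($T = \left(-7\right) 9 = -63$)
$X{\left(a,u \right)} = -63$
$\frac{1}{\left(\left(-11185 + 27138\right) + 3390\right) + X{\left(-196,142 \right)}} = \frac{1}{\left(\left(-11185 + 27138\right) + 3390\right) - 63} = \frac{1}{\left(15953 + 3390\right) - 63} = \frac{1}{19343 - 63} = \frac{1}{19280}$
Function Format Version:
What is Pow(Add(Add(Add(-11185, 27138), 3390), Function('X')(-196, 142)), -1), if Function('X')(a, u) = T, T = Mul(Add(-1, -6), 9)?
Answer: Rational(1, 19280) ≈ 5.1867e-5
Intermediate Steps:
T = -63 (T = Mul(-7, 9) = -63)
Function('X')(a, u) = -63
Pow(Add(Add(Add(-11185, 27138), 3390), Function('X')(-196, 142)), -1) = Pow(Add(Add(Add(-11185, 27138), 3390), -63), -1) = Pow(Add(Add(15953, 3390), -63), -1) = Pow(Add(19343, -63), -1) = Pow(19280, -1) = Rational(1, 19280)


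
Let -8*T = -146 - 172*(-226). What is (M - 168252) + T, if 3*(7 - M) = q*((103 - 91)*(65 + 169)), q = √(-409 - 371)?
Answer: -692343/4 - 1872*I*√195 ≈ -1.7309e+5 - 26141.0*I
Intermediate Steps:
q = 2*I*√195 (q = √(-780) = 2*I*√195 ≈ 27.928*I)
T = -19363/4 (T = -(-146 - 172*(-226))/8 = -(-146 + 38872)/8 = -⅛*38726 = -19363/4 ≈ -4840.8)
M = 7 - 1872*I*√195 (M = 7 - 2*I*√195*(103 - 91)*(65 + 169)/3 = 7 - 2*I*√195*12*234/3 = 7 - 2*I*√195*2808/3 = 7 - 1872*I*√195 ≈ 7.0 - 26141.0*I)
(M - 168252) + T = ((7 - 1872*I*√195) - 168252) - 19363/4 = (-168245 - 1872*I*√195) - 19363/4 = -692343/4 - 1872*I*√195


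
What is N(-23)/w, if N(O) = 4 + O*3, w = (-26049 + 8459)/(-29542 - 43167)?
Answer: -945217/3518 ≈ -268.68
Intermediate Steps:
w = 17590/72709 (w = -17590/(-72709) = -17590*(-1/72709) = 17590/72709 ≈ 0.24192)
N(O) = 4 + 3*O
N(-23)/w = (4 + 3*(-23))/(17590/72709) = (4 - 69)*(72709/17590) = -65*72709/17590 = -945217/3518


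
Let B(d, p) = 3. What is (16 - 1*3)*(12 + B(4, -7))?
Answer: 195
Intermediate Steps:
(16 - 1*3)*(12 + B(4, -7)) = (16 - 1*3)*(12 + 3) = (16 - 3)*15 = 13*15 = 195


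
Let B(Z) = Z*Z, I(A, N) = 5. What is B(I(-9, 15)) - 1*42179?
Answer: -42154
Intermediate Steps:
B(Z) = Z**2
B(I(-9, 15)) - 1*42179 = 5**2 - 1*42179 = 25 - 42179 = -42154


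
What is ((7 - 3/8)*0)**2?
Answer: 0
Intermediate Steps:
((7 - 3/8)*0)**2 = ((53/8)*0)**2 = 0**2 = 0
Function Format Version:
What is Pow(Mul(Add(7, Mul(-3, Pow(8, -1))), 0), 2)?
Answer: 0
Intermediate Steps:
Pow(Mul(Add(7, Mul(-3, Pow(8, -1))), 0), 2) = Pow(Mul(Add(7, Mul(-3, Rational(1, 8))), 0), 2) = Pow(Mul(Add(7, Rational(-3, 8)), 0), 2) = Pow(Mul(Rational(53, 8), 0), 2) = Pow(0, 2) = 0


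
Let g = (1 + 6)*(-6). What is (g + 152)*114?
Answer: 12540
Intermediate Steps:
g = -42 (g = 7*(-6) = -42)
(g + 152)*114 = (-42 + 152)*114 = 110*114 = 12540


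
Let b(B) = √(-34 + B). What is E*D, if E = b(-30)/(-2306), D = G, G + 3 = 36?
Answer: -132*I/1153 ≈ -0.11448*I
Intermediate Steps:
G = 33 (G = -3 + 36 = 33)
D = 33
E = -4*I/1153 (E = √(-34 - 30)/(-2306) = √(-64)*(-1/2306) = (8*I)*(-1/2306) = -4*I/1153 ≈ -0.0034692*I)
E*D = -4*I/1153*33 = -132*I/1153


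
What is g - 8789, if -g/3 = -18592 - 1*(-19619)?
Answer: -11870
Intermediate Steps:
g = -3081 (g = -3*(-18592 - 1*(-19619)) = -3*(-18592 + 19619) = -3*1027 = -3081)
g - 8789 = -3081 - 8789 = -11870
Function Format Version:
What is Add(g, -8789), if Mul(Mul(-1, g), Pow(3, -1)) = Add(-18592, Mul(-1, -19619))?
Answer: -11870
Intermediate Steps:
g = -3081 (g = Mul(-3, Add(-18592, Mul(-1, -19619))) = Mul(-3, Add(-18592, 19619)) = Mul(-3, 1027) = -3081)
Add(g, -8789) = Add(-3081, -8789) = -11870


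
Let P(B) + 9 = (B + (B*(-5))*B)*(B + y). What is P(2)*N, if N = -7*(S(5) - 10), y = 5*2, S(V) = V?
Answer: -7875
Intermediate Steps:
y = 10
P(B) = -9 + (10 + B)*(B - 5*B²) (P(B) = -9 + (B + (B*(-5))*B)*(B + 10) = -9 + (B + (-5*B)*B)*(10 + B) = -9 + (B - 5*B²)*(10 + B) = -9 + (10 + B)*(B - 5*B²))
N = 35 (N = -7*(5 - 10) = -7*(-5) = 35)
P(2)*N = (-9 - 49*2² - 5*2³ + 10*2)*35 = (-9 - 49*4 - 5*8 + 20)*35 = (-9 - 196 - 40 + 20)*35 = -225*35 = -7875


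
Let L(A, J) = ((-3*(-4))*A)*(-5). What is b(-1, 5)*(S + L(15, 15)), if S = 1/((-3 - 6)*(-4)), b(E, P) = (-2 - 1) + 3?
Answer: 0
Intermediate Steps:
b(E, P) = 0 (b(E, P) = -3 + 3 = 0)
L(A, J) = -60*A (L(A, J) = (12*A)*(-5) = -60*A)
S = 1/36 (S = 1/(-9*(-4)) = 1/36 ≈ 0.027778)
b(-1, 5)*(S + L(15, 15)) = 0*(1/36 - 60*15) = 0*(1/36 - 900) = 0*(-32399/36) = 0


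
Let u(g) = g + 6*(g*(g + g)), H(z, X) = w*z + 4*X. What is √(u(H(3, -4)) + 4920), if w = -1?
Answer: √9233 ≈ 96.089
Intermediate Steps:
H(z, X) = -z + 4*X
u(g) = g + 12*g² (u(g) = g + 6*(g*(2*g)) = g + 6*(2*g²) = g + 12*g²)
√(u(H(3, -4)) + 4920) = √((-1*3 + 4*(-4))*(1 + 12*(-1*3 + 4*(-4))) + 4920) = √((-3 - 16)*(1 + 12*(-3 - 16)) + 4920) = √(-19*(1 + 12*(-19)) + 4920) = √(-19*(1 - 228) + 4920) = √(-19*(-227) + 4920) = √(4313 + 4920) = √9233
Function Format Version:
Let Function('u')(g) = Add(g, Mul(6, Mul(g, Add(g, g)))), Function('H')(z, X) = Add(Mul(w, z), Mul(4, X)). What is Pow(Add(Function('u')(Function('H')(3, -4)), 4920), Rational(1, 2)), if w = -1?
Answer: Pow(9233, Rational(1, 2)) ≈ 96.089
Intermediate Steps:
Function('H')(z, X) = Add(Mul(-1, z), Mul(4, X))
Function('u')(g) = Add(g, Mul(12, Pow(g, 2))) (Function('u')(g) = Add(g, Mul(6, Mul(g, Mul(2, g)))) = Add(g, Mul(6, Mul(2, Pow(g, 2)))) = Add(g, Mul(12, Pow(g, 2))))
Pow(Add(Function('u')(Function('H')(3, -4)), 4920), Rational(1, 2)) = Pow(Add(Mul(Add(Mul(-1, 3), Mul(4, -4)), Add(1, Mul(12, Add(Mul(-1, 3), Mul(4, -4))))), 4920), Rational(1, 2)) = Pow(Add(Mul(Add(-3, -16), Add(1, Mul(12, Add(-3, -16)))), 4920), Rational(1, 2)) = Pow(Add(Mul(-19, Add(1, Mul(12, -19))), 4920), Rational(1, 2)) = Pow(Add(Mul(-19, Add(1, -228)), 4920), Rational(1, 2)) = Pow(Add(Mul(-19, -227), 4920), Rational(1, 2)) = Pow(Add(4313, 4920), Rational(1, 2)) = Pow(9233, Rational(1, 2))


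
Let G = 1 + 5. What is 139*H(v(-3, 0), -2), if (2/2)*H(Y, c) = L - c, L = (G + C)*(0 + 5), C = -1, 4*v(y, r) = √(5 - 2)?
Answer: 3753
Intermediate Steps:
v(y, r) = √3/4 (v(y, r) = √(5 - 2)/4 = √3/4)
G = 6
L = 25 (L = (6 - 1)*(0 + 5) = 5*5 = 25)
H(Y, c) = 25 - c
139*H(v(-3, 0), -2) = 139*(25 - 1*(-2)) = 139*(25 + 2) = 139*27 = 3753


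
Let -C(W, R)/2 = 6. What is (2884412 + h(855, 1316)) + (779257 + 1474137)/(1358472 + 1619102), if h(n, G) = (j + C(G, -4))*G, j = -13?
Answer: 4245295122641/1488787 ≈ 2.8515e+6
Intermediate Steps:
C(W, R) = -12 (C(W, R) = -2*6 = -12)
h(n, G) = -25*G (h(n, G) = (-13 - 12)*G = -25*G)
(2884412 + h(855, 1316)) + (779257 + 1474137)/(1358472 + 1619102) = (2884412 - 25*1316) + (779257 + 1474137)/(1358472 + 1619102) = (2884412 - 32900) + 2253394/2977574 = 2851512 + 2253394*(1/2977574) = 2851512 + 1126697/1488787 = 4245295122641/1488787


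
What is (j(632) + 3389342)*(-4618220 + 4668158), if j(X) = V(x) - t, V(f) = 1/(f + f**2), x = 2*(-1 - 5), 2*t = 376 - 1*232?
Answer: 3723574044043/22 ≈ 1.6925e+11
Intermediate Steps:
t = 72 (t = (376 - 1*232)/2 = (376 - 232)/2 = (1/2)*144 = 72)
x = -12 (x = 2*(-6) = -12)
j(X) = -9503/132 (j(X) = 1/((-12)*(1 - 12)) - 1*72 = -1/12/(-11) - 72 = -1/12*(-1/11) - 72 = 1/132 - 72 = -9503/132)
(j(632) + 3389342)*(-4618220 + 4668158) = (-9503/132 + 3389342)*(-4618220 + 4668158) = (447383641/132)*49938 = 3723574044043/22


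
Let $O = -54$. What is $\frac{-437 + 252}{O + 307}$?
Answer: $- \frac{185}{253} \approx -0.73123$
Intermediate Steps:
$\frac{-437 + 252}{O + 307} = \frac{-437 + 252}{-54 + 307} = - \frac{185}{253}$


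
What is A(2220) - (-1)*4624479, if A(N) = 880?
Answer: 4625359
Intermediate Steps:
A(2220) - (-1)*4624479 = 880 - (-1)*4624479 = 880 - 1*(-4624479) = 880 + 4624479 = 4625359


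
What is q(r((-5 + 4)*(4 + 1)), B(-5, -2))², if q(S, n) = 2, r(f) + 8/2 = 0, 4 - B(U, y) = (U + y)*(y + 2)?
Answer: 4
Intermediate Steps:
B(U, y) = 4 - (2 + y)*(U + y) (B(U, y) = 4 - (U + y)*(y + 2) = 4 - (U + y)*(2 + y) = 4 - (2 + y)*(U + y))
r(f) = -4 (r(f) = -4 + 0 = -4)
q(r((-5 + 4)*(4 + 1)), B(-5, -2))² = 2² = 4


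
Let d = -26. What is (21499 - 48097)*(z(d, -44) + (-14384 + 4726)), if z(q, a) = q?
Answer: 257575032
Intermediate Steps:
(21499 - 48097)*(z(d, -44) + (-14384 + 4726)) = (21499 - 48097)*(-26 + (-14384 + 4726)) = -26598*(-26 - 9658) = -26598*(-9684) = 257575032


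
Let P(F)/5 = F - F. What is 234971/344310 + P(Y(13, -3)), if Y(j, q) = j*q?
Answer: 234971/344310 ≈ 0.68244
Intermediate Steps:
P(F) = 0 (P(F) = 5*(F - F) = 5*0 = 0)
234971/344310 + P(Y(13, -3)) = 234971/344310 + 0 = 234971/344310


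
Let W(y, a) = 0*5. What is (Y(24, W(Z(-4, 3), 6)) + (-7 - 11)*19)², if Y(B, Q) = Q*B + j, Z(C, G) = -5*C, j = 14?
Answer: 107584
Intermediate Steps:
W(y, a) = 0
Y(B, Q) = 14 + B*Q (Y(B, Q) = Q*B + 14 = B*Q + 14 = 14 + B*Q)
(Y(24, W(Z(-4, 3), 6)) + (-7 - 11)*19)² = ((14 + 24*0) + (-7 - 11)*19)² = ((14 + 0) - 18*19)² = (14 - 342)² = (-328)² = 107584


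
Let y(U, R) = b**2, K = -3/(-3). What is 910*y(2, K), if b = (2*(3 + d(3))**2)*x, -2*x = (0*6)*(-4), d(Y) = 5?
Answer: 0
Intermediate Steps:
K = 1 (K = -3*(-1/3) = 1)
x = 0 (x = -0*6*(-4)/2 = -0*(-4) = -1/2*0 = 0)
b = 0 (b = (2*(3 + 5)**2)*0 = (2*8**2)*0 = (2*64)*0 = 128*0 = 0)
y(U, R) = 0 (y(U, R) = 0**2 = 0)
910*y(2, K) = 910*0 = 0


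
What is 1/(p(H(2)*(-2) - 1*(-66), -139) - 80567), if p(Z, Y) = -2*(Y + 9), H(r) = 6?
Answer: -1/80307 ≈ -1.2452e-5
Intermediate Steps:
p(Z, Y) = -18 - 2*Y (p(Z, Y) = -2*(9 + Y) = -18 - 2*Y)
1/(p(H(2)*(-2) - 1*(-66), -139) - 80567) = 1/((-18 - 2*(-139)) - 80567) = 1/((-18 + 278) - 80567) = 1/(260 - 80567) = 1/(-80307) = -1/80307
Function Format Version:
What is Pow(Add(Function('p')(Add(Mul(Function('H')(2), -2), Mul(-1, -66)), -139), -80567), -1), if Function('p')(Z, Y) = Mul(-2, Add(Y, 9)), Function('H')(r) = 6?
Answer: Rational(-1, 80307) ≈ -1.2452e-5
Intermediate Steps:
Function('p')(Z, Y) = Add(-18, Mul(-2, Y)) (Function('p')(Z, Y) = Mul(-2, Add(9, Y)) = Add(-18, Mul(-2, Y)))
Pow(Add(Function('p')(Add(Mul(Function('H')(2), -2), Mul(-1, -66)), -139), -80567), -1) = Pow(Add(Add(-18, Mul(-2, -139)), -80567), -1) = Pow(Add(Add(-18, 278), -80567), -1) = Pow(Add(260, -80567), -1) = Pow(-80307, -1) = Rational(-1, 80307)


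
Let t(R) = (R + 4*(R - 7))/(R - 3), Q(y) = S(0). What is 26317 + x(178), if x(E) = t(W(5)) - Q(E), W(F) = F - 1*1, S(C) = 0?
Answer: 26309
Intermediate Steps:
W(F) = -1 + F (W(F) = F - 1 = -1 + F)
Q(y) = 0
t(R) = (-28 + 5*R)/(-3 + R) (t(R) = (R + 4*(-7 + R))/(-3 + R) = (R + (-28 + 4*R))/(-3 + R) = (-28 + 5*R)/(-3 + R))
x(E) = -8 (x(E) = (-28 + 5*(-1 + 5))/(-3 + (-1 + 5)) - 1*0 = (-28 + 5*4)/(-3 + 4) + 0 = (-28 + 20)/1 + 0 = 1*(-8) + 0 = -8 + 0 = -8)
26317 + x(178) = 26317 - 8 = 26309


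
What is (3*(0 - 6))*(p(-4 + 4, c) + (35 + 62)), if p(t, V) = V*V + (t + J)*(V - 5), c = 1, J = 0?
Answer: -1764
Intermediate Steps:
p(t, V) = V² + t*(-5 + V) (p(t, V) = V*V + (t + 0)*(V - 5) = V² + t*(-5 + V))
(3*(0 - 6))*(p(-4 + 4, c) + (35 + 62)) = (3*(0 - 6))*((1² - 5*(-4 + 4) + 1*(-4 + 4)) + (35 + 62)) = (3*(-6))*((1 - 5*0 + 1*0) + 97) = -18*((1 + 0 + 0) + 97) = -18*(1 + 97) = -18*98 = -1764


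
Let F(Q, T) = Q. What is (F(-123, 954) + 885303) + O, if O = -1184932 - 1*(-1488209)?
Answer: 1188457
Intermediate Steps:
O = 303277 (O = -1184932 + 1488209 = 303277)
(F(-123, 954) + 885303) + O = (-123 + 885303) + 303277 = 885180 + 303277 = 1188457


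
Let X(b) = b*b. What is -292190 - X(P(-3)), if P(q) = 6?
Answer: -292226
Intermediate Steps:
X(b) = b²
-292190 - X(P(-3)) = -292190 - 1*6² = -292190 - 1*36 = -292190 - 36 = -292226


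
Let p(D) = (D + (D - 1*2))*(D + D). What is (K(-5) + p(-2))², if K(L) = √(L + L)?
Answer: 566 + 48*I*√10 ≈ 566.0 + 151.79*I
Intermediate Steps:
K(L) = √2*√L (K(L) = √(2*L) = √2*√L)
p(D) = 2*D*(-2 + 2*D) (p(D) = (D + (D - 2))*(2*D) = (D + (-2 + D))*(2*D) = (-2 + 2*D)*(2*D) = 2*D*(-2 + 2*D))
(K(-5) + p(-2))² = (√2*√(-5) + 4*(-2)*(-1 - 2))² = (√2*(I*√5) + 4*(-2)*(-3))² = (I*√10 + 24)² = (24 + I*√10)²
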